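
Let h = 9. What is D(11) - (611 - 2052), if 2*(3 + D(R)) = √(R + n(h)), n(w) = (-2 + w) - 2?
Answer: 1440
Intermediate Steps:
n(w) = -4 + w
D(R) = -3 + √(5 + R)/2 (D(R) = -3 + √(R + (-4 + 9))/2 = -3 + √(R + 5)/2 = -3 + √(5 + R)/2)
D(11) - (611 - 2052) = (-3 + √(5 + 11)/2) - (611 - 2052) = (-3 + √16/2) - 1*(-1441) = (-3 + (½)*4) + 1441 = (-3 + 2) + 1441 = -1 + 1441 = 1440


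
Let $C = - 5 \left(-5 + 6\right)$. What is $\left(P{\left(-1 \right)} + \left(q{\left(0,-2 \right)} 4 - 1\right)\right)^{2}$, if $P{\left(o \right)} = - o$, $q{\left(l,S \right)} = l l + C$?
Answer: $400$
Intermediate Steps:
$C = -5$ ($C = \left(-5\right) 1 = -5$)
$q{\left(l,S \right)} = -5 + l^{2}$ ($q{\left(l,S \right)} = l l - 5 = l^{2} - 5 = -5 + l^{2}$)
$\left(P{\left(-1 \right)} + \left(q{\left(0,-2 \right)} 4 - 1\right)\right)^{2} = \left(\left(-1\right) \left(-1\right) + \left(\left(-5 + 0^{2}\right) 4 - 1\right)\right)^{2} = \left(1 + \left(\left(-5 + 0\right) 4 - 1\right)\right)^{2} = \left(1 - 21\right)^{2} = \left(-20\right)^{2} = 400$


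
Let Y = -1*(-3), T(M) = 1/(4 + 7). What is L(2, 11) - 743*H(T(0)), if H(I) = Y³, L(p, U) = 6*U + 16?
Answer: -19979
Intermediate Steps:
L(p, U) = 16 + 6*U
T(M) = 1/11
Y = 3
H(I) = 27 (H(I) = 3³ = 27)
L(2, 11) - 743*H(T(0)) = (16 + 6*11) - 743*27 = (16 + 66) - 20061 = 82 - 20061 = -19979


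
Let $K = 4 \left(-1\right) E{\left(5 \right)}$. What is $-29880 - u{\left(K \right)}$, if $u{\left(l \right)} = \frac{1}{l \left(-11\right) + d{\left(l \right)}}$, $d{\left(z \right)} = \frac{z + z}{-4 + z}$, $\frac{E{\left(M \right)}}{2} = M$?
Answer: $- \frac{145216811}{4860} \approx -29880.0$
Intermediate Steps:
$E{\left(M \right)} = 2 M$
$K = -40$ ($K = 4 \left(-1\right) 2 \cdot 5 = \left(-4\right) 10 = -40$)
$d{\left(z \right)} = \frac{2 z}{-4 + z}$
$u{\left(l \right)} = \frac{1}{- 11 l + \frac{2 l}{-4 + l}}$ ($u{\left(l \right)} = \frac{1}{l \left(-11\right) + \frac{2 l}{-4 + l}} = \frac{1}{- 11 l + \frac{2 l}{-4 + l}}$)
$-29880 - u{\left(K \right)} = -29880 - \frac{4 - -40}{\left(-40\right) \left(-46 + 11 \left(-40\right)\right)} = -29880 - - \frac{4 + 40}{40 \left(-46 - 440\right)} = -29880 - \left(- \frac{1}{40}\right) \frac{1}{-486} \cdot 44 = -29880 - \left(- \frac{1}{40}\right) \left(- \frac{1}{486}\right) 44 = -29880 - \frac{11}{4860} = - \frac{145216811}{4860}$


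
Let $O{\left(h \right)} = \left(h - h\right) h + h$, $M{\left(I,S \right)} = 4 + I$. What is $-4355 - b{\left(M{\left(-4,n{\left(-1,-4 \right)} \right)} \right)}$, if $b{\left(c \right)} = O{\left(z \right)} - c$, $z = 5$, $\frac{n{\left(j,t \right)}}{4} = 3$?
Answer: $-4360$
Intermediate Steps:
$n{\left(j,t \right)} = 12$ ($n{\left(j,t \right)} = 4 \cdot 3 = 12$)
$O{\left(h \right)} = h$ ($O{\left(h \right)} = 0 h + h = 0 + h = h$)
$b{\left(c \right)} = 5 - c$
$-4355 - b{\left(M{\left(-4,n{\left(-1,-4 \right)} \right)} \right)} = -4355 - \left(5 - \left(4 - 4\right)\right) = -4355 - \left(5 - 0\right) = -4355 - \left(5 + 0\right) = -4355 - 5 = -4360$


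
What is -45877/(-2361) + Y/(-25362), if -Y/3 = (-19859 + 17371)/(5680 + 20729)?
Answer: 1707095082409/87853473441 ≈ 19.431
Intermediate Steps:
Y = 2488/8803 (Y = -3*(-19859 + 17371)/(5680 + 20729) = -(-7464)/26409 = -3*(-2488/26409) = 2488/8803 ≈ 0.28263)
-45877/(-2361) + Y/(-25362) = -45877/(-2361) + (2488/8803)/(-25362) = -45877*(-1/2361) + (2488/8803)*(-1/25362) = 45877/2361 - 1244/111630843 = 1707095082409/87853473441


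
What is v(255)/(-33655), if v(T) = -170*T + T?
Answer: 8619/6731 ≈ 1.2805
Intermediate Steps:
v(T) = -169*T
v(255)/(-33655) = -169*255/(-33655) = -43095*(-1/33655) = 8619/6731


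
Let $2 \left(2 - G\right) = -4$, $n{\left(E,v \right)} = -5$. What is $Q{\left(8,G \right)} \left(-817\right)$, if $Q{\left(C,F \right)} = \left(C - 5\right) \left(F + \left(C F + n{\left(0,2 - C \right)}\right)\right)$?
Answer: $-75981$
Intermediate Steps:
$G = 4$ ($G = 2 - -2 = 2 + 2 = 4$)
$Q{\left(C,F \right)} = \left(-5 + C\right) \left(-5 + F + C F\right)$ ($Q{\left(C,F \right)} = \left(C - 5\right) \left(F + \left(C F - 5\right)\right) = \left(-5 + C\right) \left(F + \left(-5 + C F\right)\right) = \left(-5 + C\right) \left(-5 + F + C F\right)$)
$Q{\left(8,G \right)} \left(-817\right) = \left(25 - 40 - 20 + 4 \cdot 8^{2} - 32 \cdot 4\right) \left(-817\right) = \left(25 - 40 - 20 + 4 \cdot 64 - 128\right) \left(-817\right) = \left(25 - 40 - 20 + 256 - 128\right) \left(-817\right) = 93 \left(-817\right) = -75981$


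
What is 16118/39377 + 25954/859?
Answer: 1035836020/33824843 ≈ 30.624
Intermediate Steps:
16118/39377 + 25954/859 = 1035836020/33824843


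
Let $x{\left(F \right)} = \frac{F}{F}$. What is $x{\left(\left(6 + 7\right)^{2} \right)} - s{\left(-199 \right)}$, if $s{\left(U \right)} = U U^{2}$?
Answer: $7880600$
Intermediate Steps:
$x{\left(F \right)} = 1$
$s{\left(U \right)} = U^{3}$
$x{\left(\left(6 + 7\right)^{2} \right)} - s{\left(-199 \right)} = 1 - \left(-199\right)^{3} = 1 - -7880599 = 1 + 7880599 = 7880600$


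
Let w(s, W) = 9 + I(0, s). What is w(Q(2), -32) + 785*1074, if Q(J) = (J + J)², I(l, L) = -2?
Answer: 843097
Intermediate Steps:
Q(J) = 4*J² (Q(J) = (2*J)² = 4*J²)
w(s, W) = 7 (w(s, W) = 9 - 2 = 7)
w(Q(2), -32) + 785*1074 = 7 + 785*1074 = 7 + 843090 = 843097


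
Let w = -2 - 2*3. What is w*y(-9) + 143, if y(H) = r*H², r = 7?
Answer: -4393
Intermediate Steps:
y(H) = 7*H²
w = -8 (w = -2 - 6 = -8)
w*y(-9) + 143 = -56*(-9)² + 143 = -56*81 + 143 = -8*567 + 143 = -4536 + 143 = -4393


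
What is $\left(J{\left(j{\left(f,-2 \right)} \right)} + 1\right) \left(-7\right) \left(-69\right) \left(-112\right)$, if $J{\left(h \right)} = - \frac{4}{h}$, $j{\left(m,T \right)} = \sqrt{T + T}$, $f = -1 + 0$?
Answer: $-54096 - 108192 i \approx -54096.0 - 1.0819 \cdot 10^{5} i$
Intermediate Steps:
$f = -1$
$j{\left(m,T \right)} = \sqrt{2} \sqrt{T}$ ($j{\left(m,T \right)} = \sqrt{2 T} = \sqrt{2} \sqrt{T}$)
$\left(J{\left(j{\left(f,-2 \right)} \right)} + 1\right) \left(-7\right) \left(-69\right) \left(-112\right) = \left(- \frac{4}{\sqrt{2} \sqrt{-2}} + 1\right) \left(-7\right) \left(-69\right) \left(-112\right) = \left(- \frac{4}{\sqrt{2} i \sqrt{2}} + 1\right) \left(-7\right) \left(-69\right) \left(-112\right) = \left(- \frac{4}{2 i} + 1\right) \left(-7\right) \left(-69\right) \left(-112\right) = \left(- 4 \left(- \frac{i}{2}\right) + 1\right) \left(-7\right) \left(-69\right) \left(-112\right) = \left(2 i + 1\right) \left(-7\right) \left(-69\right) \left(-112\right) = \left(1 + 2 i\right) \left(-7\right) \left(-69\right) \left(-112\right) = \left(-7 - 14 i\right) \left(-69\right) \left(-112\right) = \left(483 + 966 i\right) \left(-112\right) = -54096 - 108192 i$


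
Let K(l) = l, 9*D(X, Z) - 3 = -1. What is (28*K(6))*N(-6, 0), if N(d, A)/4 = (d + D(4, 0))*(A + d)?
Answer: 23296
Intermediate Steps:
D(X, Z) = 2/9 (D(X, Z) = ⅓ + (⅑)*(-1) = ⅓ - ⅑ = 2/9)
N(d, A) = 4*(2/9 + d)*(A + d) (N(d, A) = 4*((d + 2/9)*(A + d)) = 4*((2/9 + d)*(A + d)) = 4*(2/9 + d)*(A + d))
(28*K(6))*N(-6, 0) = (28*6)*(4*(-6)² + (8/9)*0 + (8/9)*(-6) + 4*0*(-6)) = 168*(4*36 + 0 - 16/3 + 0) = 168*(144 + 0 - 16/3 + 0) = 168*(416/3) = 23296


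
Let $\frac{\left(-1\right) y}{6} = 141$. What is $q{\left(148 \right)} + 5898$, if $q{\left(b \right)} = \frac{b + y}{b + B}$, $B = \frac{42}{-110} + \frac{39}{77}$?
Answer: $\frac{168041207}{28514} \approx 5893.3$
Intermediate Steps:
$y = -846$ ($y = \left(-6\right) 141 = -846$)
$B = \frac{48}{385}$ ($B = 42 \left(- \frac{1}{110}\right) + 39 \cdot \frac{1}{77} = - \frac{21}{55} + \frac{39}{77} = \frac{48}{385} \approx 0.12468$)
$q{\left(b \right)} = \frac{-846 + b}{\frac{48}{385} + b}$ ($q{\left(b \right)} = \frac{b - 846}{b + \frac{48}{385}} = \frac{-846 + b}{\frac{48}{385} + b}$)
$q{\left(148 \right)} + 5898 = \frac{385 \left(-846 + 148\right)}{48 + 385 \cdot 148} + 5898 = 385 \frac{1}{48 + 56980} \left(-698\right) + 5898 = 385 \cdot \frac{1}{57028} \left(-698\right) + 5898 = - \frac{134365}{28514} + 5898 = \frac{168041207}{28514}$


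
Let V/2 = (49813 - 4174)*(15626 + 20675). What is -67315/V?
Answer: -67315/3313482678 ≈ -2.0315e-5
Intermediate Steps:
V = 3313482678 (V = 2*((49813 - 4174)*(15626 + 20675)) = 2*(45639*36301) = 2*1656741339 = 3313482678)
-67315/V = -67315/3313482678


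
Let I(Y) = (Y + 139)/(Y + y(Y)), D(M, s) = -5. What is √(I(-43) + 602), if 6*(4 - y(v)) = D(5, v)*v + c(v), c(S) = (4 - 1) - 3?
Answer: √121105178/449 ≈ 24.510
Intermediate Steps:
c(S) = 0 (c(S) = 3 - 3 = 0)
y(v) = 4 + 5*v/6 (y(v) = 4 - (-5*v + 0)/6 = 4 - (-5)*v/6 = 4 + 5*v/6)
I(Y) = (139 + Y)/(4 + 11*Y/6) (I(Y) = (Y + 139)/(Y + (4 + 5*Y/6)) = (139 + Y)/(4 + 11*Y/6))
√(I(-43) + 602) = √(6*(139 - 43)/(24 + 11*(-43)) + 602) = √(6*96/(24 - 473) + 602) = √(6*96/(-449) + 602) = √(6*(-1/449)*96 + 602) = √(-576/449 + 602) = √(269722/449) = √121105178/449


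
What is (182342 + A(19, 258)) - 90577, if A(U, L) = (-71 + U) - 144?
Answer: 91569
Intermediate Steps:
A(U, L) = -215 + U
(182342 + A(19, 258)) - 90577 = (182342 + (-215 + 19)) - 90577 = (182342 - 196) - 90577 = 182146 - 90577 = 91569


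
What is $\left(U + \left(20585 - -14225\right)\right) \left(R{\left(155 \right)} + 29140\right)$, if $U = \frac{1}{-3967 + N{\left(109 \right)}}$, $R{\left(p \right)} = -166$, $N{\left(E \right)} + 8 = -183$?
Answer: $\frac{63540850781}{63} \approx 1.0086 \cdot 10^{9}$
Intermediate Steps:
$N{\left(E \right)} = -191$ ($N{\left(E \right)} = -8 - 183 = -191$)
$U = - \frac{1}{4158}$ ($U = \frac{1}{-3967 - 191} = \frac{1}{-4158} = - \frac{1}{4158} \approx -0.0002405$)
$\left(U + \left(20585 - -14225\right)\right) \left(R{\left(155 \right)} + 29140\right) = \left(- \frac{1}{4158} + \left(20585 - -14225\right)\right) \left(-166 + 29140\right) = \left(- \frac{1}{4158} + \left(20585 + 14225\right)\right) 28974 = \left(- \frac{1}{4158} + 34810\right) 28974 = \frac{144739979}{4158} \cdot 28974 = \frac{63540850781}{63}$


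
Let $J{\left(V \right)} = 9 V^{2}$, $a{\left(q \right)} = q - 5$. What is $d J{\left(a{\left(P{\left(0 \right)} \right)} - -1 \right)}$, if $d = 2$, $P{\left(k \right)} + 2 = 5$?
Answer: $18$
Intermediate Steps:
$P{\left(k \right)} = 3$ ($P{\left(k \right)} = -2 + 5 = 3$)
$a{\left(q \right)} = -5 + q$
$d J{\left(a{\left(P{\left(0 \right)} \right)} - -1 \right)} = 2 \cdot 9 \left(\left(-5 + 3\right) - -1\right)^{2} = 2 \cdot 9 \left(-2 + 1\right)^{2} = 2 \cdot 9 \left(-1\right)^{2} = 2 \cdot 9 \cdot 1 = 2 \cdot 9 = 18$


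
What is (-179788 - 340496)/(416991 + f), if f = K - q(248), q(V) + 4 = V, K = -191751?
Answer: -130071/56249 ≈ -2.3124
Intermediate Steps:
q(V) = -4 + V
f = -191995 (f = -191751 - (-4 + 248) = -191751 - 1*244 = -191751 - 244 = -191995)
(-179788 - 340496)/(416991 + f) = (-179788 - 340496)/(416991 - 191995) = -520284/224996 = -520284*1/224996 = -130071/56249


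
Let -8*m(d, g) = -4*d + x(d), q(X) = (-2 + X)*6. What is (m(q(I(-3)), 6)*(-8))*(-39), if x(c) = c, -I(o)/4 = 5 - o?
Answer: -23868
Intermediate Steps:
I(o) = -20 + 4*o (I(o) = -4*(5 - o) = -20 + 4*o)
q(X) = -12 + 6*X
m(d, g) = 3*d/8 (m(d, g) = -(-4*d + d)/8 = -(-3)*d/8 = 3*d/8)
(m(q(I(-3)), 6)*(-8))*(-39) = ((3*(-12 + 6*(-20 + 4*(-3)))/8)*(-8))*(-39) = ((3*(-12 + 6*(-20 - 12))/8)*(-8))*(-39) = ((3*(-12 + 6*(-32))/8)*(-8))*(-39) = ((3*(-12 - 192)/8)*(-8))*(-39) = (((3/8)*(-204))*(-8))*(-39) = -153/2*(-8)*(-39) = 612*(-39) = -23868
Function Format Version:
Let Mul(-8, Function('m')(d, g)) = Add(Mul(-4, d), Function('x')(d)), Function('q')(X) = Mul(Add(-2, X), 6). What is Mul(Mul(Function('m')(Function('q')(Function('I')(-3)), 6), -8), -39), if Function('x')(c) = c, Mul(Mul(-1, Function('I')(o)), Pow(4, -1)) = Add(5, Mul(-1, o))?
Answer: -23868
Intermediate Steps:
Function('I')(o) = Add(-20, Mul(4, o)) (Function('I')(o) = Mul(-4, Add(5, Mul(-1, o))) = Add(-20, Mul(4, o)))
Function('q')(X) = Add(-12, Mul(6, X))
Function('m')(d, g) = Mul(Rational(3, 8), d) (Function('m')(d, g) = Mul(Rational(-1, 8), Add(Mul(-4, d), d)) = Mul(Rational(-1, 8), Mul(-3, d)) = Mul(Rational(3, 8), d))
Mul(Mul(Function('m')(Function('q')(Function('I')(-3)), 6), -8), -39) = Mul(Mul(Mul(Rational(3, 8), Add(-12, Mul(6, Add(-20, Mul(4, -3))))), -8), -39) = Mul(Mul(Mul(Rational(3, 8), Add(-12, Mul(6, Add(-20, -12)))), -8), -39) = Mul(Mul(Mul(Rational(3, 8), Add(-12, Mul(6, -32))), -8), -39) = Mul(Mul(Mul(Rational(3, 8), Add(-12, -192)), -8), -39) = Mul(Mul(Mul(Rational(3, 8), -204), -8), -39) = Mul(Mul(Rational(-153, 2), -8), -39) = Mul(612, -39) = -23868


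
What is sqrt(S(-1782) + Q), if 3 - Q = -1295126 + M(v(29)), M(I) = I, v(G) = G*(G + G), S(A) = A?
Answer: sqrt(1291665) ≈ 1136.5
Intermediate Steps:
v(G) = 2*G**2 (v(G) = G*(2*G) = 2*G**2)
Q = 1293447 (Q = 3 - (-1295126 + 2*29**2) = 3 - (-1295126 + 2*841) = 3 - (-1295126 + 1682) = 3 - 1*(-1293444) = 3 + 1293444 = 1293447)
sqrt(S(-1782) + Q) = sqrt(-1782 + 1293447) = sqrt(1291665)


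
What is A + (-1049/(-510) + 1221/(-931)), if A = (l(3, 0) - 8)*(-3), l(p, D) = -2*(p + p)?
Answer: 28842509/474810 ≈ 60.745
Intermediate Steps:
l(p, D) = -4*p
A = 60 (A = (-4*3 - 8)*(-3) = (-12 - 8)*(-3) = -20*(-3) = 60)
A + (-1049/(-510) + 1221/(-931)) = 60 + (-1049/(-510) + 1221/(-931)) = 60 + (-1049*(-1/510) + 1221*(-1/931)) = 60 + (1049/510 - 1221/931) = 60 + 353909/474810 = 28842509/474810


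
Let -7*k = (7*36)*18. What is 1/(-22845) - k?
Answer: 14803559/22845 ≈ 648.00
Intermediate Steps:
k = -648 (k = -7*36*18/7 = -36*18 = -⅐*4536 = -648)
1/(-22845) - k = 1/(-22845) - 1*(-648) = -1/22845 + 648 = 14803559/22845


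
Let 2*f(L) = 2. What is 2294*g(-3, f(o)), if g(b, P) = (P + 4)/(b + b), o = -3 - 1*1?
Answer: -5735/3 ≈ -1911.7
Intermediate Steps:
o = -4 (o = -3 - 1 = -4)
f(L) = 1 (f(L) = (½)*2 = 1)
g(b, P) = (4 + P)/(2*b) (g(b, P) = (4 + P)/((2*b)) = (4 + P)*(1/(2*b)) = (4 + P)/(2*b))
2294*g(-3, f(o)) = 2294*((½)*(4 + 1)/(-3)) = 2294*((½)*(-⅓)*5) = 2294*(-⅚) = -5735/3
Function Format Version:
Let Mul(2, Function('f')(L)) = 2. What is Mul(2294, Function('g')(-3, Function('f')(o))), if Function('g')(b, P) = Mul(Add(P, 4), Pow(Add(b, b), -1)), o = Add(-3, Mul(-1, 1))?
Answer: Rational(-5735, 3) ≈ -1911.7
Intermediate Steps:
o = -4 (o = Add(-3, -1) = -4)
Function('f')(L) = 1 (Function('f')(L) = Mul(Rational(1, 2), 2) = 1)
Function('g')(b, P) = Mul(Rational(1, 2), Pow(b, -1), Add(4, P)) (Function('g')(b, P) = Mul(Add(4, P), Pow(Mul(2, b), -1)) = Mul(Add(4, P), Mul(Rational(1, 2), Pow(b, -1))) = Mul(Rational(1, 2), Pow(b, -1), Add(4, P)))
Mul(2294, Function('g')(-3, Function('f')(o))) = Mul(2294, Mul(Rational(1, 2), Pow(-3, -1), Add(4, 1))) = Mul(2294, Mul(Rational(1, 2), Rational(-1, 3), 5)) = Mul(2294, Rational(-5, 6)) = Rational(-5735, 3)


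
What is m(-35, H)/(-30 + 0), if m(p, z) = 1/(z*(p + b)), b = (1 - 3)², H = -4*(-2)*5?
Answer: 1/37200 ≈ 2.6882e-5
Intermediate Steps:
H = 40 (H = 8*5 = 40)
b = 4 (b = (-2)² = 4)
m(p, z) = 1/(z*(4 + p)) (m(p, z) = 1/(z*(p + 4)) = 1/(z*(4 + p)))
m(-35, H)/(-30 + 0) = (1/(40*(4 - 35)))/(-30 + 0) = ((1/40)/(-31))/(-30) = -(-1)/(1200*31) = -1/30*(-1/1240) = 1/37200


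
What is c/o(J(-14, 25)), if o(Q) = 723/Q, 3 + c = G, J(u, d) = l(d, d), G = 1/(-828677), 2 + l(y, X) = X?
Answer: -57178736/599133471 ≈ -0.095436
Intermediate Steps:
l(y, X) = -2 + X
G = -1/828677 ≈ -1.2067e-6
J(u, d) = -2 + d
c = -2486032/828677 (c = -3 - 1/828677 = -2486032/828677 ≈ -3.0000)
c/o(J(-14, 25)) = -2486032/(828677*(723/(-2 + 25))) = -2486032/(828677*(723/23)) = -2486032/(828677*(723*(1/23))) = -2486032/(828677*723/23) = -2486032/828677*23/723 = -57178736/599133471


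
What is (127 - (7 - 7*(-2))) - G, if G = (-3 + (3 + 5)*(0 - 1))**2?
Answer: -15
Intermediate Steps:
G = 121 (G = (-3 + 8*(-1))**2 = (-3 - 8)**2 = (-11)**2 = 121)
(127 - (7 - 7*(-2))) - G = (127 - (7 - 7*(-2))) - 1*121 = (127 - (7 + 14)) - 121 = (127 - 1*21) - 121 = (127 - 21) - 121 = 106 - 121 = -15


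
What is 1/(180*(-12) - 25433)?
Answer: -1/27593 ≈ -3.6241e-5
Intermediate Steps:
1/(180*(-12) - 25433) = 1/(-2160 - 25433) = 1/(-27593) = -1/27593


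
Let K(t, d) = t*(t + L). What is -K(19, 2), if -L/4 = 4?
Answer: -57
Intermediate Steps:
L = -16 (L = -4*4 = -16)
K(t, d) = t*(-16 + t) (K(t, d) = t*(t - 16) = t*(-16 + t))
-K(19, 2) = -19*(-16 + 19) = -19*3 = -1*57 = -57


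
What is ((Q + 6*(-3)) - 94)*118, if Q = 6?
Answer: -12508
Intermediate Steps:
((Q + 6*(-3)) - 94)*118 = ((6 + 6*(-3)) - 94)*118 = ((6 - 18) - 94)*118 = (-12 - 94)*118 = -106*118 = -12508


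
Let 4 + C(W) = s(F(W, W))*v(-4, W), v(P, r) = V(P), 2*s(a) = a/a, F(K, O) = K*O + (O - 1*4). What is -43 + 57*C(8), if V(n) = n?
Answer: -385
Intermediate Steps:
F(K, O) = -4 + O + K*O (F(K, O) = K*O + (O - 4) = K*O + (-4 + O) = -4 + O + K*O)
s(a) = ½ (s(a) = (a/a)/2 = (½)*1 = ½)
v(P, r) = P
C(W) = -6 (C(W) = -4 + (½)*(-4) = -4 - 2 = -6)
-43 + 57*C(8) = -43 + 57*(-6) = -43 - 342 = -385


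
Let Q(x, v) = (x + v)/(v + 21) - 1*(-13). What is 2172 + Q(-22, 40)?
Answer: 133303/61 ≈ 2185.3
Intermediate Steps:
Q(x, v) = 13 + (v + x)/(21 + v) (Q(x, v) = (v + x)/(21 + v) + 13 = 13 + (v + x)/(21 + v))
2172 + Q(-22, 40) = 2172 + (273 - 22 + 14*40)/(21 + 40) = 2172 + (273 - 22 + 560)/61 = 2172 + (1/61)*811 = 2172 + 811/61 = 133303/61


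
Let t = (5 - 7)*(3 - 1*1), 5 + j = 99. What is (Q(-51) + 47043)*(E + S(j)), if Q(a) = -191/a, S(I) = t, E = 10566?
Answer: 25342293808/51 ≈ 4.9691e+8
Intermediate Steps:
j = 94 (j = -5 + 99 = 94)
t = -4 (t = -2*(3 - 1) = -2*2 = -4)
S(I) = -4
(Q(-51) + 47043)*(E + S(j)) = (-191/(-51) + 47043)*(10566 - 4) = (-191*(-1/51) + 47043)*10562 = (191/51 + 47043)*10562 = (2399384/51)*10562 = 25342293808/51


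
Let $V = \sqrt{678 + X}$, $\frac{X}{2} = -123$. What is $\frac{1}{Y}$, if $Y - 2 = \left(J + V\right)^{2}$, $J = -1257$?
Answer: $\frac{1580483}{2495196188617} + \frac{30168 \sqrt{3}}{2495196188617} \approx 6.5435 \cdot 10^{-7}$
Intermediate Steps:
$X = -246$ ($X = 2 \left(-123\right) = -246$)
$V = 12 \sqrt{3}$ ($V = \sqrt{678 - 246} = \sqrt{432} = 12 \sqrt{3} \approx 20.785$)
$Y = 2 + \left(-1257 + 12 \sqrt{3}\right)^{2} \approx 1.5282 \cdot 10^{6}$
$\frac{1}{Y} = \frac{1}{1580483 - 30168 \sqrt{3}}$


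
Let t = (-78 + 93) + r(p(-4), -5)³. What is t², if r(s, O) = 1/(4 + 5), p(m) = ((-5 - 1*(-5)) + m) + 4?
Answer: 119596096/531441 ≈ 225.04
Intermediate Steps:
p(m) = 4 + m (p(m) = ((-5 + 5) + m) + 4 = (0 + m) + 4 = m + 4 = 4 + m)
r(s, O) = ⅑ (r(s, O) = 1/9 = ⅑)
t = 10936/729 (t = (-78 + 93) + (⅑)³ = 15 + 1/729 = 10936/729 ≈ 15.001)
t² = (10936/729)² = 119596096/531441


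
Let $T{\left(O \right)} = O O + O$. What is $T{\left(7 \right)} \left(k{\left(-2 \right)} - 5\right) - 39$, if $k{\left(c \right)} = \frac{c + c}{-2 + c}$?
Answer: $-263$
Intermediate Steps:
$k{\left(c \right)} = \frac{2 c}{-2 + c}$
$T{\left(O \right)} = O + O^{2}$ ($T{\left(O \right)} = O^{2} + O = O + O^{2}$)
$T{\left(7 \right)} \left(k{\left(-2 \right)} - 5\right) - 39 = 7 \left(1 + 7\right) \left(2 \left(-2\right) \frac{1}{-2 - 2} - 5\right) - 39 = 7 \cdot 8 \left(2 \left(-2\right) \frac{1}{-4} - 5\right) - 39 = 56 \left(2 \left(-2\right) \left(- \frac{1}{4}\right) - 5\right) - 39 = 56 \left(1 - 5\right) - 39 = 56 \left(-4\right) - 39 = -224 - 39 = -263$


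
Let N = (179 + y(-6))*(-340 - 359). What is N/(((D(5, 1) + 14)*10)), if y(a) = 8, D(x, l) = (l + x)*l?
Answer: -130713/200 ≈ -653.56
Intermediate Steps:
D(x, l) = l*(l + x)
N = -130713 (N = (179 + 8)*(-340 - 359) = 187*(-699) = -130713)
N/(((D(5, 1) + 14)*10)) = -130713*1/(10*(1*(1 + 5) + 14)) = -130713*1/(10*(1*6 + 14)) = -130713*1/(10*(6 + 14)) = -130713/(20*10) = -130713/200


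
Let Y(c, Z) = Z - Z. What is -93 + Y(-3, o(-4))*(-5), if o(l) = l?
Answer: -93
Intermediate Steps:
Y(c, Z) = 0
-93 + Y(-3, o(-4))*(-5) = -93 + 0*(-5) = -93 + 0 = -93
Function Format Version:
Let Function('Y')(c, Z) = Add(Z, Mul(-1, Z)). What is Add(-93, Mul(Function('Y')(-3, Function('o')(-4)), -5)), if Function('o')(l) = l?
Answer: -93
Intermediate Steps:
Function('Y')(c, Z) = 0
Add(-93, Mul(Function('Y')(-3, Function('o')(-4)), -5)) = Add(-93, Mul(0, -5)) = Add(-93, 0) = -93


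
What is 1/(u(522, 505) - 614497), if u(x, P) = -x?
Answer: -1/615019 ≈ -1.6260e-6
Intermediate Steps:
1/(u(522, 505) - 614497) = 1/(-1*522 - 614497) = 1/(-522 - 614497) = 1/(-615019) = -1/615019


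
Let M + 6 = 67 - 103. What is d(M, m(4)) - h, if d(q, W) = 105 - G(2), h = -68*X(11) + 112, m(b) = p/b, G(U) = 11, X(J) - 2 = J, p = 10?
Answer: 866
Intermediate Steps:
X(J) = 2 + J
M = -42 (M = -6 + (67 - 103) = -6 - 36 = -42)
m(b) = 10/b
h = -772 (h = -68*(2 + 11) + 112 = -68*13 + 112 = -884 + 112 = -772)
d(q, W) = 94 (d(q, W) = 105 - 1*11 = 105 - 11 = 94)
d(M, m(4)) - h = 94 - 1*(-772) = 94 + 772 = 866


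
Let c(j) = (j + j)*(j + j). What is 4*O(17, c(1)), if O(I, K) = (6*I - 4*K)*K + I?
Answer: 1444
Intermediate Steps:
c(j) = 4*j**2 (c(j) = (2*j)*(2*j) = 4*j**2)
O(I, K) = I + K*(-4*K + 6*I) (O(I, K) = (-4*K + 6*I)*K + I = K*(-4*K + 6*I) + I = I + K*(-4*K + 6*I))
4*O(17, c(1)) = 4*(17 - 4*(4*1**2)**2 + 6*17*(4*1**2)) = 4*(17 - 4*(4*1)**2 + 6*17*(4*1)) = 4*(17 - 4*4**2 + 6*17*4) = 4*(17 - 4*16 + 408) = 4*(17 - 64 + 408) = 4*361 = 1444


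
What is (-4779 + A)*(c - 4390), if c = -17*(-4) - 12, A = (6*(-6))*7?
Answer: 21804354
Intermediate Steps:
A = -252 (A = -36*7 = -252)
c = 56 (c = 68 - 12 = 56)
(-4779 + A)*(c - 4390) = (-4779 - 252)*(56 - 4390) = -5031*(-4334) = 21804354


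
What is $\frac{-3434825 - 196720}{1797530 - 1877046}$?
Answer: $\frac{3631545}{79516} \approx 45.671$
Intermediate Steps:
$\frac{-3434825 - 196720}{1797530 - 1877046} = \frac{-3434825 - 196720}{-79516} = \left(-3631545\right) \left(- \frac{1}{79516}\right) = \frac{3631545}{79516}$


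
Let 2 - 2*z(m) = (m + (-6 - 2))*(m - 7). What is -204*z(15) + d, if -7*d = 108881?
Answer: -70325/7 ≈ -10046.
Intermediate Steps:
d = -108881/7 (d = -⅐*108881 = -108881/7 ≈ -15554.)
z(m) = 1 - (-8 + m)*(-7 + m)/2 (z(m) = 1 - (m + (-6 - 2))*(m - 7)/2 = 1 - (m - 8)*(-7 + m)/2 = 1 - (-8 + m)*(-7 + m)/2)
-204*z(15) + d = -204*(-27 - ½*15² + (15/2)*15) - 108881/7 = -204*(-27 - ½*225 + 225/2) - 108881/7 = -204*(-27 - 225/2 + 225/2) - 108881/7 = -204*(-27) - 108881/7 = 5508 - 108881/7 = -70325/7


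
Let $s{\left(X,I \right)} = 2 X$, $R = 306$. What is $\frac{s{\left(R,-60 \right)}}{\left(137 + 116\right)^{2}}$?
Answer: $\frac{612}{64009} \approx 0.0095612$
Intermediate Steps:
$\frac{s{\left(R,-60 \right)}}{\left(137 + 116\right)^{2}} = \frac{2 \cdot 306}{\left(137 + 116\right)^{2}} = \frac{612}{253^{2}} = \frac{612}{64009}$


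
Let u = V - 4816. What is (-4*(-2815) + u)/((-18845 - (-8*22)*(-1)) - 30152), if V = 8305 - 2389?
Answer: -4120/16391 ≈ -0.25136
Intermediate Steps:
V = 5916
u = 1100 (u = 5916 - 4816 = 1100)
(-4*(-2815) + u)/((-18845 - (-8*22)*(-1)) - 30152) = (-4*(-2815) + 1100)/((-18845 - (-8*22)*(-1)) - 30152) = (11260 + 1100)/((-18845 - (-176)*(-1)) - 30152) = 12360/((-18845 - 1*176) - 30152) = 12360/((-18845 - 176) - 30152) = 12360/(-19021 - 30152) = 12360/(-49173) = 12360*(-1/49173) = -4120/16391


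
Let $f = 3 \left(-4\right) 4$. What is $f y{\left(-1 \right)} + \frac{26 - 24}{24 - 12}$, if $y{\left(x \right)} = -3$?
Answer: $\frac{865}{6} \approx 144.17$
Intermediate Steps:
$f = -48$ ($f = \left(-12\right) 4 = -48$)
$f y{\left(-1 \right)} + \frac{26 - 24}{24 - 12} = \left(-48\right) \left(-3\right) + \frac{26 - 24}{24 - 12} = 144 + \frac{2}{24 - 12} = 144 + \frac{2}{12} = 144 + 2 \cdot \frac{1}{12} = 144 + \frac{1}{6} = \frac{865}{6}$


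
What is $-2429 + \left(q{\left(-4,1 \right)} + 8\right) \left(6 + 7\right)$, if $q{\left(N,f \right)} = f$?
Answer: $-2312$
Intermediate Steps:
$-2429 + \left(q{\left(-4,1 \right)} + 8\right) \left(6 + 7\right) = -2429 + \left(1 + 8\right) \left(6 + 7\right) = -2429 + 9 \cdot 13 = -2429 + 117 = -2312$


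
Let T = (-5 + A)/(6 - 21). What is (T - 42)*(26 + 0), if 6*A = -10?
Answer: -9724/9 ≈ -1080.4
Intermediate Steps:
A = -5/3 (A = (⅙)*(-10) = -5/3 ≈ -1.6667)
T = 4/9 (T = (-5 - 5/3)/(6 - 21) = -20/3/(-15) = -20/3*(-1/15) = 4/9 ≈ 0.44444)
(T - 42)*(26 + 0) = (4/9 - 42)*(26 + 0) = -374/9*26 = -9724/9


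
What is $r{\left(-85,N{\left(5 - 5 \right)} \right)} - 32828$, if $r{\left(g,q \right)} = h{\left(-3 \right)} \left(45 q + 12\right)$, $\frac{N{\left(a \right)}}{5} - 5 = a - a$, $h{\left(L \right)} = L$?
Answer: $-36239$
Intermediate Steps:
$N{\left(a \right)} = 25$ ($N{\left(a \right)} = 25 + 5 \left(a - a\right) = 25 + 5 \cdot 0 = 25 + 0 = 25$)
$r{\left(g,q \right)} = -36 - 135 q$ ($r{\left(g,q \right)} = - 3 \left(45 q + 12\right) = - 3 \left(12 + 45 q\right) = -36 - 135 q$)
$r{\left(-85,N{\left(5 - 5 \right)} \right)} - 32828 = \left(-36 - 3375\right) - 32828 = -3411 - 32828 = -36239$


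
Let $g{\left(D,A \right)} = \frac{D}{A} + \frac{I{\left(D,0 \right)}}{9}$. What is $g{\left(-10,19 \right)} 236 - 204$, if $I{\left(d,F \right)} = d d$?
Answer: $\frac{392276}{171} \approx 2294.0$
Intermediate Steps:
$I{\left(d,F \right)} = d^{2}$
$g{\left(D,A \right)} = \frac{D^{2}}{9} + \frac{D}{A}$ ($g{\left(D,A \right)} = \frac{D}{A} + \frac{D^{2}}{9} = \frac{D^{2}}{9} + \frac{D}{A}$)
$g{\left(-10,19 \right)} 236 - 204 = \left(\frac{\left(-10\right)^{2}}{9} - \frac{10}{19}\right) 236 - 204 = \left(\frac{1}{9} \cdot 100 - \frac{10}{19}\right) 236 - 204 = \left(\frac{100}{9} - \frac{10}{19}\right) 236 - 204 = \frac{1810}{171} \cdot 236 - 204 = \frac{427160}{171} - 204 = \frac{392276}{171}$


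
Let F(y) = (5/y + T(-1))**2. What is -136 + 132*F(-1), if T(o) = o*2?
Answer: 6332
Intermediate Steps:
T(o) = 2*o
F(y) = (-2 + 5/y)**2 (F(y) = (5/y + 2*(-1))**2 = (5/y - 2)**2 = (-2 + 5/y)**2)
-136 + 132*F(-1) = -136 + 132*((-5 + 2*(-1))**2/(-1)**2) = -136 + 132*(1*(-5 - 2)**2) = -136 + 132*(1*(-7)**2) = -136 + 132*(1*49) = -136 + 132*49 = -136 + 6468 = 6332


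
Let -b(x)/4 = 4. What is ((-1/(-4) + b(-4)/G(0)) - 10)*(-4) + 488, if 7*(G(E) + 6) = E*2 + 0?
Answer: 1549/3 ≈ 516.33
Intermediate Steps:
b(x) = -16 (b(x) = -4*4 = -16)
G(E) = -6 + 2*E/7 (G(E) = -6 + (E*2 + 0)/7 = -6 + (2*E + 0)/7 = -6 + (2*E)/7 = -6 + 2*E/7)
((-1/(-4) + b(-4)/G(0)) - 10)*(-4) + 488 = ((-1/(-4) - 16/(-6 + (2/7)*0)) - 10)*(-4) + 488 = ((-1*(-1/4) - 16/(-6 + 0)) - 10)*(-4) + 488 = ((1/4 - 16/(-6)) - 10)*(-4) + 488 = ((1/4 - 16*(-1/6)) - 10)*(-4) + 488 = ((1/4 + 8/3) - 10)*(-4) + 488 = (35/12 - 10)*(-4) + 488 = -85/12*(-4) + 488 = 85/3 + 488 = 1549/3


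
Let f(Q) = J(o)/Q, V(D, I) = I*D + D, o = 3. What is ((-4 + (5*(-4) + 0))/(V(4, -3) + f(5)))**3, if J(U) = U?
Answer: 1728000/50653 ≈ 34.114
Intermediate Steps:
V(D, I) = D + D*I (V(D, I) = D*I + D = D + D*I)
f(Q) = 3/Q
((-4 + (5*(-4) + 0))/(V(4, -3) + f(5)))**3 = ((-4 + (5*(-4) + 0))/(4*(1 - 3) + 3/5))**3 = ((-4 + (-20 + 0))/(4*(-2) + 3*(1/5)))**3 = ((-4 - 20)/(-8 + 3/5))**3 = (-24/(-37/5))**3 = (-24*(-5/37))**3 = (120/37)**3 = 1728000/50653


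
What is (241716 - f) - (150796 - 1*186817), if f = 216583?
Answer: 61154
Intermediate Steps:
(241716 - f) - (150796 - 1*186817) = (241716 - 1*216583) - (150796 - 1*186817) = (241716 - 216583) - (150796 - 186817) = 25133 - 1*(-36021) = 25133 + 36021 = 61154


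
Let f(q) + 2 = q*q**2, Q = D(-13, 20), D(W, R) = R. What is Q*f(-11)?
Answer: -26660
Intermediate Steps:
Q = 20
f(q) = -2 + q**3 (f(q) = -2 + q*q**2 = -2 + q**3)
Q*f(-11) = 20*(-2 + (-11)**3) = 20*(-2 - 1331) = 20*(-1333) = -26660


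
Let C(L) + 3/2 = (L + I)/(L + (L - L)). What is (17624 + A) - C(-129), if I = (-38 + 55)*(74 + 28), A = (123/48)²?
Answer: 194230747/11008 ≈ 17645.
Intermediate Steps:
A = 1681/256 (A = (123*(1/48))² = (41/16)² = 1681/256 ≈ 6.5664)
I = 1734 (I = 17*102 = 1734)
C(L) = -3/2 + (1734 + L)/L (C(L) = -3/2 + (L + 1734)/(L + (L - L)) = -3/2 + (1734 + L)/(L + 0) = -3/2 + (1734 + L)/L)
(17624 + A) - C(-129) = (17624 + 1681/256) - (3468 - 1*(-129))/(2*(-129)) = 4513425/256 - (-1)*(3468 + 129)/(2*129) = 4513425/256 - (-1)*3597/(2*129) = 4513425/256 - 1*(-1199/86) = 4513425/256 + 1199/86 = 194230747/11008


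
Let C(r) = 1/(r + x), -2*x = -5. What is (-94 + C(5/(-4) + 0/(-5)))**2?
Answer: 217156/25 ≈ 8686.2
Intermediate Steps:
x = 5/2 (x = -1/2*(-5) = 5/2 ≈ 2.5000)
C(r) = 1/(5/2 + r) (C(r) = 1/(r + 5/2) = 1/(5/2 + r))
(-94 + C(5/(-4) + 0/(-5)))**2 = (-94 + 2/(5 + 2*(5/(-4) + 0/(-5))))**2 = (-94 + 2/(5 + 2*(5*(-1/4) + 0*(-1/5))))**2 = (-94 + 2/(5 + 2*(-5/4 + 0)))**2 = (-94 + 2/(5 + 2*(-5/4)))**2 = (-94 + 2/(5 - 5/2))**2 = (-94 + 2/(5/2))**2 = (-94 + 2*(2/5))**2 = (-94 + 4/5)**2 = (-466/5)**2 = 217156/25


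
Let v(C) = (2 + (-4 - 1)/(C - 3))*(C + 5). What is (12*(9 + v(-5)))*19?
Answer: 2052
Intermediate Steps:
v(C) = (2 - 5/(-3 + C))*(5 + C)
(12*(9 + v(-5)))*19 = (12*(9 + (-55 - 1*(-5) + 2*(-5)**2)/(-3 - 5)))*19 = (12*(9 + (-55 + 5 + 2*25)/(-8)))*19 = (12*(9 - (-55 + 5 + 50)/8))*19 = (12*(9 - 1/8*0))*19 = (12*(9 + 0))*19 = (12*9)*19 = 108*19 = 2052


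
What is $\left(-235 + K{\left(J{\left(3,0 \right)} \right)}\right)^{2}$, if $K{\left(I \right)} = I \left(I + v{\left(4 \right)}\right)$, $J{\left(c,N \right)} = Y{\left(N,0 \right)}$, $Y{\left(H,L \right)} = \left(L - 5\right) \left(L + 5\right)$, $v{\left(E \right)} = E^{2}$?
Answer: $100$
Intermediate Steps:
$Y{\left(H,L \right)} = \left(-5 + L\right) \left(5 + L\right)$
$J{\left(c,N \right)} = -25$ ($J{\left(c,N \right)} = -25 + 0^{2} = -25 + 0 = -25$)
$K{\left(I \right)} = I \left(16 + I\right)$ ($K{\left(I \right)} = I \left(I + 4^{2}\right) = I \left(I + 16\right) = I \left(16 + I\right)$)
$\left(-235 + K{\left(J{\left(3,0 \right)} \right)}\right)^{2} = \left(-235 - 25 \left(16 - 25\right)\right)^{2} = \left(-235 - -225\right)^{2} = \left(-235 + 225\right)^{2} = \left(-10\right)^{2} = 100$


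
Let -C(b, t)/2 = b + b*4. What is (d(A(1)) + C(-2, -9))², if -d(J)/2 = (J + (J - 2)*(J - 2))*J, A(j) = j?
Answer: 256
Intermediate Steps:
C(b, t) = -10*b (C(b, t) = -2*(b + b*4) = -2*(b + 4*b) = -10*b)
d(J) = -2*J*(J + (-2 + J)²) (d(J) = -2*(J + (J - 2)*(J - 2))*J = -2*(J + (-2 + J)*(-2 + J))*J = -2*(J + (-2 + J)²)*J = -2*J*(J + (-2 + J)²))
(d(A(1)) + C(-2, -9))² = (-2*1*(1 + (-2 + 1)²) - 10*(-2))² = (-2*1*(1 + (-1)²) + 20)² = (-2*1*(1 + 1) + 20)² = (-2*1*2 + 20)² = (-4 + 20)² = 16² = 256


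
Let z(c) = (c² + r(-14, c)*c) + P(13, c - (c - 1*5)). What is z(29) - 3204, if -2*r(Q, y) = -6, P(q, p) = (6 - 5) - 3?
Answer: -2278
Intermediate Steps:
P(q, p) = -2 (P(q, p) = 1 - 3 = -2)
r(Q, y) = 3 (r(Q, y) = -½*(-6) = 3)
z(c) = -2 + c² + 3*c (z(c) = (c² + 3*c) - 2 = -2 + c² + 3*c)
z(29) - 3204 = (-2 + 29² + 3*29) - 3204 = (-2 + 841 + 87) - 3204 = 926 - 3204 = -2278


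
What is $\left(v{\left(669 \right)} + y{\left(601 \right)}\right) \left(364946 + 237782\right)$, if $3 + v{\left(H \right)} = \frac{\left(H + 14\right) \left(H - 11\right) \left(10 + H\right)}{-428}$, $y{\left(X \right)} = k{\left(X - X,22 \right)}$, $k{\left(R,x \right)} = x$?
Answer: $- \frac{45979704290268}{107} \approx -4.2972 \cdot 10^{11}$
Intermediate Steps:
$y{\left(X \right)} = 22$
$v{\left(H \right)} = -3 - \frac{\left(-11 + H\right) \left(10 + H\right) \left(14 + H\right)}{428}$ ($v{\left(H \right)} = -3 + \frac{\left(H + 14\right) \left(H - 11\right) \left(10 + H\right)}{-428} = -3 + \left(14 + H\right) \left(-11 + H\right) \left(10 + H\right) \left(- \frac{1}{428}\right) = -3 + \left(-11 + H\right) \left(14 + H\right) \left(10 + H\right) \left(- \frac{1}{428}\right) = -3 + \left(-11 + H\right) \left(10 + H\right) \left(14 + H\right) \left(- \frac{1}{428}\right) = -3 - \frac{\left(-11 + H\right) \left(10 + H\right) \left(14 + H\right)}{428}$)
$\left(v{\left(669 \right)} + y{\left(601 \right)}\right) \left(364946 + 237782\right) = \left(\left(\frac{64}{107} - \frac{13 \cdot 669^{2}}{428} - \frac{669^{3}}{428} + \frac{31}{107} \cdot 669\right) + 22\right) \left(364946 + 237782\right) = \left(\left(\frac{64}{107} - \frac{5818293}{428} - \frac{299418309}{428} + \frac{20739}{107}\right) + 22\right) 602728 = \left(- \frac{152576695}{214} + 22\right) 602728 = \left(- \frac{152571987}{214}\right) 602728 = - \frac{45979704290268}{107}$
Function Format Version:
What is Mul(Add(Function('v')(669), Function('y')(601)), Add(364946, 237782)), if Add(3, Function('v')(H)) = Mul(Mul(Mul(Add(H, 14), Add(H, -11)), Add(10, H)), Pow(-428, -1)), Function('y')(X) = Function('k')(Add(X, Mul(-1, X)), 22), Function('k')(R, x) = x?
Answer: Rational(-45979704290268, 107) ≈ -4.2972e+11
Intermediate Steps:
Function('y')(X) = 22
Function('v')(H) = Add(-3, Mul(Rational(-1, 428), Add(-11, H), Add(10, H), Add(14, H))) (Function('v')(H) = Add(-3, Mul(Mul(Mul(Add(H, 14), Add(H, -11)), Add(10, H)), Pow(-428, -1))) = Add(-3, Mul(Mul(Mul(Add(14, H), Add(-11, H)), Add(10, H)), Rational(-1, 428))) = Add(-3, Mul(Mul(Mul(Add(-11, H), Add(14, H)), Add(10, H)), Rational(-1, 428))) = Add(-3, Mul(Mul(Add(-11, H), Add(10, H), Add(14, H)), Rational(-1, 428))) = Add(-3, Mul(Rational(-1, 428), Add(-11, H), Add(10, H), Add(14, H))))
Mul(Add(Function('v')(669), Function('y')(601)), Add(364946, 237782)) = Mul(Add(Add(Rational(64, 107), Mul(Rational(-13, 428), Pow(669, 2)), Mul(Rational(-1, 428), Pow(669, 3)), Mul(Rational(31, 107), 669)), 22), Add(364946, 237782)) = Mul(Add(Add(Rational(64, 107), Mul(Rational(-13, 428), 447561), Mul(Rational(-1, 428), 299418309), Rational(20739, 107)), 22), 602728) = Mul(Add(Add(Rational(64, 107), Rational(-5818293, 428), Rational(-299418309, 428), Rational(20739, 107)), 22), 602728) = Mul(Add(Rational(-152576695, 214), 22), 602728) = Mul(Rational(-152571987, 214), 602728) = Rational(-45979704290268, 107)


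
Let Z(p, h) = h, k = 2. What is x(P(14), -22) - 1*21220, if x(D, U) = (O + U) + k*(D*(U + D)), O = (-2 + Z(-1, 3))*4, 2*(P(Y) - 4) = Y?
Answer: -21480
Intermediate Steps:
P(Y) = 4 + Y/2
O = 4 (O = (-2 + 3)*4 = 1*4 = 4)
x(D, U) = 4 + U + 2*D*(D + U) (x(D, U) = (4 + U) + 2*(D*(U + D)) = (4 + U) + 2*(D*(D + U)) = (4 + U) + 2*D*(D + U) = 4 + U + 2*D*(D + U))
x(P(14), -22) - 1*21220 = (4 - 22 + 2*(4 + (1/2)*14)**2 + 2*(4 + (1/2)*14)*(-22)) - 1*21220 = (4 - 22 + 2*(4 + 7)**2 + 2*(4 + 7)*(-22)) - 21220 = (4 - 22 + 2*11**2 + 2*11*(-22)) - 21220 = (4 - 22 + 2*121 - 484) - 21220 = (4 - 22 + 242 - 484) - 21220 = -260 - 21220 = -21480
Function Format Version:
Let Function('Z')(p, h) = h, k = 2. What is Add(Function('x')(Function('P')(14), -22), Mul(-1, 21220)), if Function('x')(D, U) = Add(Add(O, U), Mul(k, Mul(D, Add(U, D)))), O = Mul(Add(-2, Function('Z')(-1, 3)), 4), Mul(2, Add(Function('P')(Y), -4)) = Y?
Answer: -21480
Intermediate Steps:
Function('P')(Y) = Add(4, Mul(Rational(1, 2), Y))
O = 4 (O = Mul(Add(-2, 3), 4) = Mul(1, 4) = 4)
Function('x')(D, U) = Add(4, U, Mul(2, D, Add(D, U))) (Function('x')(D, U) = Add(Add(4, U), Mul(2, Mul(D, Add(U, D)))) = Add(Add(4, U), Mul(2, Mul(D, Add(D, U)))) = Add(Add(4, U), Mul(2, D, Add(D, U))) = Add(4, U, Mul(2, D, Add(D, U))))
Add(Function('x')(Function('P')(14), -22), Mul(-1, 21220)) = Add(Add(4, -22, Mul(2, Pow(Add(4, Mul(Rational(1, 2), 14)), 2)), Mul(2, Add(4, Mul(Rational(1, 2), 14)), -22)), Mul(-1, 21220)) = Add(Add(4, -22, Mul(2, Pow(Add(4, 7), 2)), Mul(2, Add(4, 7), -22)), -21220) = Add(Add(4, -22, Mul(2, Pow(11, 2)), Mul(2, 11, -22)), -21220) = Add(Add(4, -22, Mul(2, 121), -484), -21220) = Add(Add(4, -22, 242, -484), -21220) = Add(-260, -21220) = -21480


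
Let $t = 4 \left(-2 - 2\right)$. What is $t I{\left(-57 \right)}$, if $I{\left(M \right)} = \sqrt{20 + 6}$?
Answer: $- 16 \sqrt{26} \approx -81.584$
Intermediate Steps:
$I{\left(M \right)} = \sqrt{26}$
$t = -16$ ($t = 4 \left(-4\right) = -16$)
$t I{\left(-57 \right)} = - 16 \sqrt{26}$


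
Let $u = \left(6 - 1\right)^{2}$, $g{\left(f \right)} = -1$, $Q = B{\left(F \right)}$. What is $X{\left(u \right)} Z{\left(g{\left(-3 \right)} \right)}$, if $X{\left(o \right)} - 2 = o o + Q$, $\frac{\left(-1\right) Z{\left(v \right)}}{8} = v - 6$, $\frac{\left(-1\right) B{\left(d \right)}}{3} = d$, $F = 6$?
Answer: $34104$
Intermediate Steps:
$B{\left(d \right)} = - 3 d$
$Q = -18$ ($Q = \left(-3\right) 6 = -18$)
$u = 25$ ($u = 5^{2} = 25$)
$Z{\left(v \right)} = 48 - 8 v$ ($Z{\left(v \right)} = - 8 \left(v - 6\right) = - 8 \left(-6 + v\right) = 48 - 8 v$)
$X{\left(o \right)} = -16 + o^{2}$ ($X{\left(o \right)} = 2 + \left(o o - 18\right) = 2 + \left(o^{2} - 18\right) = 2 + \left(-18 + o^{2}\right) = -16 + o^{2}$)
$X{\left(u \right)} Z{\left(g{\left(-3 \right)} \right)} = \left(-16 + 25^{2}\right) \left(48 - -8\right) = \left(-16 + 625\right) \left(48 + 8\right) = 609 \cdot 56 = 34104$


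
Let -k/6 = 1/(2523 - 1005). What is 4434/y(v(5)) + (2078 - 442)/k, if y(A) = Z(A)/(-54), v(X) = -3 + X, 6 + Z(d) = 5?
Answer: -174472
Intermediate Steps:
Z(d) = -1 (Z(d) = -6 + 5 = -1)
y(A) = 1/54 (y(A) = -1/(-54) = -1*(-1/54) = 1/54)
k = -1/253 (k = -6/(2523 - 1005) = -6/1518 = -6*1/1518 = -1/253 ≈ -0.0039526)
4434/y(v(5)) + (2078 - 442)/k = 4434/(1/54) + (2078 - 442)/(-1/253) = 4434*54 + 1636*(-253) = 239436 - 413908 = -174472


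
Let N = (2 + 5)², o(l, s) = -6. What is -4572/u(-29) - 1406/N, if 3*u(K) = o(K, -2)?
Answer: 110608/49 ≈ 2257.3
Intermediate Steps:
N = 49 (N = 7² = 49)
u(K) = -2 (u(K) = (⅓)*(-6) = -2)
-4572/u(-29) - 1406/N = -4572/(-2) - 1406/49 = -4572*(-½) - 1406*1/49 = 2286 - 1406/49 = 110608/49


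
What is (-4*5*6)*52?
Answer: -6240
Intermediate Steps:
(-4*5*6)*52 = -20*6*52 = -120*52 = -6240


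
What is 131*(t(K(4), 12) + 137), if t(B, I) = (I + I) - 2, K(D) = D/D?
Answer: 20829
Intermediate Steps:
K(D) = 1
t(B, I) = -2 + 2*I (t(B, I) = 2*I - 2 = -2 + 2*I)
131*(t(K(4), 12) + 137) = 131*((-2 + 2*12) + 137) = 131*((-2 + 24) + 137) = 131*(22 + 137) = 131*159 = 20829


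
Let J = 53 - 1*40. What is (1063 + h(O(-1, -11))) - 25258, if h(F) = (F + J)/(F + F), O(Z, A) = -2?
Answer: -96791/4 ≈ -24198.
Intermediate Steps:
J = 13 (J = 53 - 40 = 13)
h(F) = (13 + F)/(2*F) (h(F) = (F + 13)/(F + F) = (13 + F)/((2*F)) = (13 + F)*(1/(2*F)) = (13 + F)/(2*F))
(1063 + h(O(-1, -11))) - 25258 = (1063 + (½)*(13 - 2)/(-2)) - 25258 = (1063 + (½)*(-½)*11) - 25258 = (1063 - 11/4) - 25258 = 4241/4 - 25258 = -96791/4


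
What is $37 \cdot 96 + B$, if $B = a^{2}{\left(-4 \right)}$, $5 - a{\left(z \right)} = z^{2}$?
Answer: $3673$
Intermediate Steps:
$a{\left(z \right)} = 5 - z^{2}$
$B = 121$ ($B = \left(5 - \left(-4\right)^{2}\right)^{2} = \left(5 - 16\right)^{2} = \left(-11\right)^{2} = 121$)
$37 \cdot 96 + B = 37 \cdot 96 + 121 = 3552 + 121 = 3673$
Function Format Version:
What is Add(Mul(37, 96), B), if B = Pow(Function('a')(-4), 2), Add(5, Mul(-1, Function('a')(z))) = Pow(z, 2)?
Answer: 3673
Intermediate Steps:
Function('a')(z) = Add(5, Mul(-1, Pow(z, 2)))
B = 121 (B = Pow(Add(5, Mul(-1, Pow(-4, 2))), 2) = Pow(Add(5, Mul(-1, 16)), 2) = Pow(Add(5, -16), 2) = Pow(-11, 2) = 121)
Add(Mul(37, 96), B) = Add(Mul(37, 96), 121) = Add(3552, 121) = 3673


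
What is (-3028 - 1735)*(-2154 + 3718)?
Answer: -7449332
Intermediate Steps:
(-3028 - 1735)*(-2154 + 3718) = -4763*1564 = -7449332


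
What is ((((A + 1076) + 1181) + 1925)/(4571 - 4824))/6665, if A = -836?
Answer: -3346/1686245 ≈ -0.0019843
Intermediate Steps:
((((A + 1076) + 1181) + 1925)/(4571 - 4824))/6665 = ((((-836 + 1076) + 1181) + 1925)/(4571 - 4824))/6665 = (((240 + 1181) + 1925)/(-253))*(1/6665) = ((1421 + 1925)*(-1/253))*(1/6665) = (3346*(-1/253))*(1/6665) = -3346/253*1/6665 = -3346/1686245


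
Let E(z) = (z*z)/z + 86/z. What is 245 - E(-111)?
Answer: 39602/111 ≈ 356.77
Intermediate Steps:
E(z) = z + 86/z (E(z) = z²/z + 86/z = z + 86/z)
245 - E(-111) = 245 - (-111 + 86/(-111)) = 245 - (-111 + 86*(-1/111)) = 245 - (-111 - 86/111) = 245 - 1*(-12407/111) = 245 + 12407/111 = 39602/111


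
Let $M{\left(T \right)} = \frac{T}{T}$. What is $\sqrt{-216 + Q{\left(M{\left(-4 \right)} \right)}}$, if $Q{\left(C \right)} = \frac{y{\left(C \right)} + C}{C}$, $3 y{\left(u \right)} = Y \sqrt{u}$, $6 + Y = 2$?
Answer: $\frac{i \sqrt{1947}}{3} \approx 14.708 i$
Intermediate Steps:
$Y = -4$ ($Y = -6 + 2 = -4$)
$y{\left(u \right)} = - \frac{4 \sqrt{u}}{3}$ ($y{\left(u \right)} = \frac{\left(-4\right) \sqrt{u}}{3} = - \frac{4 \sqrt{u}}{3}$)
$M{\left(T \right)} = 1$
$Q{\left(C \right)} = \frac{C - \frac{4 \sqrt{C}}{3}}{C}$ ($Q{\left(C \right)} = \frac{- \frac{4 \sqrt{C}}{3} + C}{C} = \frac{C - \frac{4 \sqrt{C}}{3}}{C}$)
$\sqrt{-216 + Q{\left(M{\left(-4 \right)} \right)}} = \sqrt{-216 + \left(1 - \frac{4}{3 \cdot 1}\right)} = \sqrt{-216 + \left(1 - \frac{4}{3}\right)} = \sqrt{-216 - \frac{1}{3}} = \sqrt{- \frac{649}{3}} = \frac{i \sqrt{1947}}{3}$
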